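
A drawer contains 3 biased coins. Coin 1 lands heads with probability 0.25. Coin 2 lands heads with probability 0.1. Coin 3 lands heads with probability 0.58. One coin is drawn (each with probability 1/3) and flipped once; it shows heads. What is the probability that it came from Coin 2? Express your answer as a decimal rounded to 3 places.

Posterior probability ≈ 0.108

P(heads|C1) = 0.25; P(heads|C2) = 0.1; P(heads|C3) = 0.58.
Prior × likelihood for each source: 0.333333·0.25=0.08333, 0.333333·0.1=0.03333, 0.333333·0.58=0.1933. Summing gives P(heads) = 0.31000.
P(Coin 2 | heads) = 0.03333 / 0.31000 = 0.108.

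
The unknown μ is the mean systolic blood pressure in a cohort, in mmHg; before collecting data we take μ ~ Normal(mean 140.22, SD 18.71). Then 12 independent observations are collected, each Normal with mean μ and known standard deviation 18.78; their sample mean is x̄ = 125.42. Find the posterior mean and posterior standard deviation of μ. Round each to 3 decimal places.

With known σ, the Normal prior is conjugate. Weight on the data is w = (n/σ²)/(n/σ² + 1/τ₀²) = 0.0340244/(0.0340244+0.00285662) = 0.92254.
Posterior mean = w·x̄ + (1−w)·μ₀ = 0.92254·125.42 + 0.077455·140.22 = 126.566. Posterior variance = 1/(0.0340244+0.00285662) = 27.1142, so SD = 5.207.

Posterior mean ≈ 126.566; posterior SD ≈ 5.207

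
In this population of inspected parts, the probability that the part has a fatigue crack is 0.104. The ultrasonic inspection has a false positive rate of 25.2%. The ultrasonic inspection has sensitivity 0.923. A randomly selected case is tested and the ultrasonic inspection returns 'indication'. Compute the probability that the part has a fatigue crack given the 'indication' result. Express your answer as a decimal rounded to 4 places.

Let H be the event that the part has a fatigue crack. P(H) = 0.104, so P(¬H) = 0.896. With E the 'indication' result, P(E|H) = 0.923 and P(E|¬H) = 0.252.
P(E) = 0.923·0.104 + 0.252·0.896 = 0.095992 + 0.22579 = 0.32178.
By Bayes' theorem, P(H|E) = 0.095992 / 0.32178 = 0.2983.

P(H | E) ≈ 0.2983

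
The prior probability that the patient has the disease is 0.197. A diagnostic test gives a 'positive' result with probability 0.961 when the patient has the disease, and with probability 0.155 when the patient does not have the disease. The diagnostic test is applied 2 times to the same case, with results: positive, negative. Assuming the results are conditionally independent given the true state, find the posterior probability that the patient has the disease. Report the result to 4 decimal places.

With H the event that the patient has the disease, the joint likelihood of the observed sequence is P(data|H) = 0.961·0.039 = 0.037479 and P(data|¬H) = 0.155·0.845 = 0.13098.
Bayes: P(H|data) = 0.197·0.037479 / (0.197·0.037479 + 0.803·0.13098) = 0.0073834/0.11256 = 0.0656.

Posterior P(H) ≈ 0.0656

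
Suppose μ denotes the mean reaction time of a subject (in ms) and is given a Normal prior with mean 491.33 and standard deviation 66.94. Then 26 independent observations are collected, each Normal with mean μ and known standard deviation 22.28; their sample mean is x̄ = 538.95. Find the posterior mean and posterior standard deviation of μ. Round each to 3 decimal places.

With known σ, the Normal prior is conjugate. Weight on the data is w = (n/σ²)/(n/σ² + 1/τ₀²) = 0.0523773/(0.0523773+0.00022317) = 0.99576.
Posterior mean = w·x̄ + (1−w)·μ₀ = 0.99576·538.95 + 0.0042427·491.33 = 538.748. Posterior variance = 1/(0.0523773+0.00022317) = 19.0112, so SD = 4.360.

Posterior mean ≈ 538.748; posterior SD ≈ 4.360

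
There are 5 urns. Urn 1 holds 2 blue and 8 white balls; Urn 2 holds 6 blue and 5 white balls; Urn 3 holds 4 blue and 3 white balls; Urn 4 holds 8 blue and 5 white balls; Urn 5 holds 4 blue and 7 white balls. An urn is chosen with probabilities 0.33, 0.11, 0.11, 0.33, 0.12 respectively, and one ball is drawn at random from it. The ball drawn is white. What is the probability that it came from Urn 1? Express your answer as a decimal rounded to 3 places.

Tabulate prior·likelihood by source: [1] prior 0.33, lik 0.8, product 0.2640; [2] prior 0.11, lik 0.4545, product 0.05000; [3] prior 0.11, lik 0.4286, product 0.04714; [4] prior 0.33, lik 0.3846, product 0.1269; [5] prior 0.12, lik 0.6364, product 0.07636.
Normalizing constant = 0.56443; the posterior for Urn 1 is its product over the sum, 0.2640/0.56443 = 0.468.

Posterior probability ≈ 0.468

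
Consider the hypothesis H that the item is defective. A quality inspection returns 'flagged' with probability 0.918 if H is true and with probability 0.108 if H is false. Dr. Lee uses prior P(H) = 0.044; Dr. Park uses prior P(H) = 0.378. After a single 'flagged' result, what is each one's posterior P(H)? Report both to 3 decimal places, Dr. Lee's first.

Dr. Lee: 0.281; Dr. Park: 0.838

The likelihood ratio for a 'flagged' result is 0.918/0.108 = 8.5000.
Dr. Lee: prior odds 0.044/0.956 = 0.046025; posterior odds 0.39121; posterior probability 0.281.
Dr. Park: prior odds 0.378/0.622 = 0.60772; posterior odds 5.1656; posterior probability 0.838.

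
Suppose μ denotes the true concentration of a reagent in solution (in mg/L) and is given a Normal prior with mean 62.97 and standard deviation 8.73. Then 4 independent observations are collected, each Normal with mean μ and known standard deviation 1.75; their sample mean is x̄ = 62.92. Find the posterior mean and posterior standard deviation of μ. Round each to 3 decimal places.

Posterior mean ≈ 62.920; posterior SD ≈ 0.871

With known σ, the Normal prior is conjugate. Weight on the data is w = (n/σ²)/(n/σ² + 1/τ₀²) = 1.30612/(1.30612+0.0131211) = 0.99005.
Posterior mean = w·x̄ + (1−w)·μ₀ = 0.99005·62.92 + 0.0099460·62.97 = 62.920. Posterior variance = 1/(1.30612+0.0131211) = 0.758010, so SD = 0.871.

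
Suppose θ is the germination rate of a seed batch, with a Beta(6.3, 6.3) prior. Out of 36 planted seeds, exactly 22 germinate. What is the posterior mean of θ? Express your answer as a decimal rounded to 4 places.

Posterior mean ≈ 0.5823

Observing 22 successes and 14 failures updates Beta(6.3, 6.3) by adding the success and failure counts to the two shape parameters: α = 6.3+22 = 28.3, β = 6.3+14 = 20.3.
Posterior mean = α/(α+β) = 28.3/48.6 = 0.5823.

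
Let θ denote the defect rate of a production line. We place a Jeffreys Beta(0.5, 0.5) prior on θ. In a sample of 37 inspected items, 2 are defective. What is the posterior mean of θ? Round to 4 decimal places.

Observing 2 successes and 35 failures updates Beta(0.5, 0.5) by adding the success and failure counts to the two shape parameters: α = 0.5+2 = 2.5, β = 0.5+35 = 35.5.
Posterior mean = α/(α+β) = 2.5/38 = 0.0658.

Posterior mean ≈ 0.0658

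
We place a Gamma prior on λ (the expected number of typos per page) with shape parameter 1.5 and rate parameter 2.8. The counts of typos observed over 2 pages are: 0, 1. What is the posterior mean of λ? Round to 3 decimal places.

Posterior mean ≈ 0.521

Total count ∑xᵢ = 1 over n = 2 pages.
Gamma is conjugate to the Poisson likelihood: posterior is Gamma(shape = 1.5+1 = 2.5, rate = 2.8+2 = 4.8).
Posterior mean = shape/rate = 2.5/4.8 = 0.521.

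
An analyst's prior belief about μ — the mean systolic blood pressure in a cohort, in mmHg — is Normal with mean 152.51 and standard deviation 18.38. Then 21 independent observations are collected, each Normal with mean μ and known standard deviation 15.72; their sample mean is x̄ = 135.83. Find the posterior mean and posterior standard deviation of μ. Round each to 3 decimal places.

Posterior mean ≈ 136.391; posterior SD ≈ 3.372

With known σ, the Normal prior is conjugate. Weight on the data is w = (n/σ²)/(n/σ² + 1/τ₀²) = 0.0849795/(0.0849795+0.00296012) = 0.96634.
Posterior mean = w·x̄ + (1−w)·μ₀ = 0.96634·135.83 + 0.033661·152.51 = 136.391. Posterior variance = 1/(0.0849795+0.00296012) = 11.3714, so SD = 3.372.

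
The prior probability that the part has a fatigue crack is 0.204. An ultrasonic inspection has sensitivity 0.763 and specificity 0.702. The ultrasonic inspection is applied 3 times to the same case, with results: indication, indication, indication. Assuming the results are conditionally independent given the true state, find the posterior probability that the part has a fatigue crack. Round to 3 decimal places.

Let H be the event that the part has a fatigue crack; start with P(H) = 0.204. P('indication'|H) = 0.763, P('indication'|¬H) = 0.298.
Update on result 1 ('indication'): P(H) ← 0.763·0.2040 / (0.763·0.2040 + 0.298·0.7960) = 0.15565/0.39286 = 0.3962.
Update on result 2 ('indication'): P(H) ← 0.763·0.3962 / (0.763·0.3962 + 0.298·0.6038) = 0.30230/0.48223 = 0.6269.
Update on result 3 ('indication'): P(H) ← 0.763·0.6269 / (0.763·0.6269 + 0.298·0.3731) = 0.47831/0.58950 = 0.8114.

Posterior P(H) ≈ 0.811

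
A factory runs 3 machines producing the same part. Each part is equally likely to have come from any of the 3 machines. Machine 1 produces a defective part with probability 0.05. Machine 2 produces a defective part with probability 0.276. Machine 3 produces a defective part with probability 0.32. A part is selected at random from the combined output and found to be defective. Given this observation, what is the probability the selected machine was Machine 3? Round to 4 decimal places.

Posterior probability ≈ 0.4954

Tabulate prior·likelihood by source: [1] prior 0.333333, lik 0.05, product 0.01667; [2] prior 0.333333, lik 0.276, product 0.09200; [3] prior 0.333333, lik 0.32, product 0.1067.
Normalizing constant = 0.21533; the posterior for Machine 3 is its product over the sum, 0.1067/0.21533 = 0.4954.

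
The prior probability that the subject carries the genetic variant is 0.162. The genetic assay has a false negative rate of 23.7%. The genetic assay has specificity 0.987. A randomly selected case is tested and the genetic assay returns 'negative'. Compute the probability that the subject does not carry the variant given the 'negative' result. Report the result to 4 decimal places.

Let H be the event that the subject carries the genetic variant. P(H) = 0.162, so P(¬H) = 0.838. With E the 'negative' result, P(E|H) = 0.237 and P(E|¬H) = 0.987.
P(E) = 0.237·0.162 + 0.987·0.838 = 0.038394 + 0.82711 = 0.86550.
By Bayes' theorem, P(H|E) = 0.038394 / 0.86550 = 0.0444. Hence P(¬H|E) = 1 − 0.0444 = 0.9556.

P(¬H | E) ≈ 0.9556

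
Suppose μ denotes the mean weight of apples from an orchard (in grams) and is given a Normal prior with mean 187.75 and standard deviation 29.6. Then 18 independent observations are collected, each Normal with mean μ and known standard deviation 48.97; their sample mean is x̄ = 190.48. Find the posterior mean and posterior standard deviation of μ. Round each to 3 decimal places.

Posterior mean ≈ 190.120; posterior SD ≈ 10.754

With known σ, the Normal prior is conjugate. Weight on the data is w = (n/σ²)/(n/σ² + 1/τ₀²) = 0.00750606/(0.00750606+0.00114134) = 0.86801.
Posterior mean = w·x̄ + (1−w)·μ₀ = 0.86801·190.48 + 0.13199·187.75 = 190.120. Posterior variance = 1/(0.00750606+0.00114134) = 115.642, so SD = 10.754.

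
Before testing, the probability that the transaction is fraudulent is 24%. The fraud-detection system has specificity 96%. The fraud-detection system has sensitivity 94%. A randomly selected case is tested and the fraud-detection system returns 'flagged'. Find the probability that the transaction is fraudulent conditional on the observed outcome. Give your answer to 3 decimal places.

P(H | E) ≈ 0.881

Let H be the event that the transaction is fraudulent. P(H) = 0.24, so P(¬H) = 0.76. With E the 'flagged' result, P(E|H) = 0.94 and P(E|¬H) = 0.04.
P(E) = 0.94·0.24 + 0.04·0.76 = 0.22560 + 0.030400 = 0.25600.
By Bayes' theorem, P(H|E) = 0.22560 / 0.25600 = 0.881.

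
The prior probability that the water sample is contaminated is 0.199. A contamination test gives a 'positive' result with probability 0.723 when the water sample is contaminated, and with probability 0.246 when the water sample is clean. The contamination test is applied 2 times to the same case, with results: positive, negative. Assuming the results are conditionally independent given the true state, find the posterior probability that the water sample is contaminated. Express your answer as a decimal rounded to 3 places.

Posterior P(H) ≈ 0.212

Let H be the event that the water sample is contaminated; start with P(H) = 0.199. P('positive'|H) = 0.723, P('positive'|¬H) = 0.246.
Update on result 1 ('positive'): P(H) ← 0.723·0.1990 / (0.723·0.1990 + 0.246·0.8010) = 0.14388/0.34092 = 0.4220.
Update on result 2 ('negative'): P(H) ← 0.277·0.4220 / (0.277·0.4220 + 0.754·0.5780) = 0.11690/0.55270 = 0.2115.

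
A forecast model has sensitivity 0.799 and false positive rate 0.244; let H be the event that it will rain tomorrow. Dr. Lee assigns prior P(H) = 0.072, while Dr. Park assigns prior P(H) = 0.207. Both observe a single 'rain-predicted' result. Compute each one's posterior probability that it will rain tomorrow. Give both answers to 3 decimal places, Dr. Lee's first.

P('+'|H) = 0.799, P('+'|¬H) = 0.244.
Dr. Lee: numerator 0.799·0.072 = 0.057528; evidence = 0.057528+0.244·0.928 = 0.28396; posterior = 0.203.
Dr. Park: numerator 0.799·0.207 = 0.16539; evidence = 0.16539+0.244·0.793 = 0.35889; posterior = 0.461.

Dr. Lee: 0.203; Dr. Park: 0.461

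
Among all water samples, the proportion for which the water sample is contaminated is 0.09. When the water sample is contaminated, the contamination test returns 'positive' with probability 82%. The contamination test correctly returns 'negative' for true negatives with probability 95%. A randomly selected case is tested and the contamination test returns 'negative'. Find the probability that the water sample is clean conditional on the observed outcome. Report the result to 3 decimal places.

P(¬H | E) ≈ 0.982

Let H be the event that the water sample is contaminated. P(H) = 0.09, so P(¬H) = 0.91. With E the 'negative' result, P(E|H) = 0.18 and P(E|¬H) = 0.95.
P(E) = 0.18·0.09 + 0.95·0.91 = 0.016200 + 0.86450 = 0.88070.
By Bayes' theorem, P(H|E) = 0.016200 / 0.88070 = 0.018. Hence P(¬H|E) = 1 − 0.018 = 0.982.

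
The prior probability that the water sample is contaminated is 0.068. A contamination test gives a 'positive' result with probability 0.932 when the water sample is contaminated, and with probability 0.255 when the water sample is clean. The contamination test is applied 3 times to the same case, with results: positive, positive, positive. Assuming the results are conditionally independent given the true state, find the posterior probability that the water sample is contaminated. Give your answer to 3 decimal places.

Let H be the event that the water sample is contaminated; start with P(H) = 0.068. P('positive'|H) = 0.932, P('positive'|¬H) = 0.255.
Update on result 1 ('positive'): P(H) ← 0.932·0.0680 / (0.932·0.0680 + 0.255·0.9320) = 0.063376/0.30104 = 0.2105.
Update on result 2 ('positive'): P(H) ← 0.932·0.2105 / (0.932·0.2105 + 0.255·0.7895) = 0.19621/0.39753 = 0.4936.
Update on result 3 ('positive'): P(H) ← 0.932·0.4936 / (0.932·0.4936 + 0.255·0.5064) = 0.46002/0.58915 = 0.7808.

Posterior P(H) ≈ 0.781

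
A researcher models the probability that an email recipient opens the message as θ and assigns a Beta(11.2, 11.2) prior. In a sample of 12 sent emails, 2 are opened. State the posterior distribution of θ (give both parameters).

Observing 2 successes and 10 failures updates Beta(11.2, 11.2) by adding the success and failure counts to the two shape parameters: α = 11.2+2 = 13.2, β = 11.2+10 = 21.2.

Posterior: Beta(13.2, 21.2)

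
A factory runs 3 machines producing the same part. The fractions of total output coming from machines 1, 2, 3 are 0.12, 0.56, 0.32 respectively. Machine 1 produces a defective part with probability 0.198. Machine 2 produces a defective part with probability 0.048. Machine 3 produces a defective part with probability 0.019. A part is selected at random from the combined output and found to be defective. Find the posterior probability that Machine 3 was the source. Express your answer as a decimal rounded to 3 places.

Posterior probability ≈ 0.107

Tabulate prior·likelihood by source: [1] prior 0.12, lik 0.198, product 0.02376; [2] prior 0.56, lik 0.048, product 0.02688; [3] prior 0.32, lik 0.019, product 0.006080.
Normalizing constant = 0.056720; the posterior for Machine 3 is its product over the sum, 0.006080/0.056720 = 0.107.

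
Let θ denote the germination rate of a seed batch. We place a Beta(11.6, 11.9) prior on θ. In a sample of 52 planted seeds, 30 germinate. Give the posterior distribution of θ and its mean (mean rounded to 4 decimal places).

The binomial likelihood is conjugate to the Beta prior: with 30 successes and 22 failures, the posterior is Beta(11.6+30, 11.9+22) = Beta(41.6, 33.9).
E[θ | data] = 41.6/(41.6+33.9) = 0.5510.

Posterior: Beta(41.6, 33.9); mean ≈ 0.5510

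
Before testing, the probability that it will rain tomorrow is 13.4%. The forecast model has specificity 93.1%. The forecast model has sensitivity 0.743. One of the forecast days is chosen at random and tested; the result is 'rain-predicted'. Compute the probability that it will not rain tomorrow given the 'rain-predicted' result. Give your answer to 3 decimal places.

Let H be the event that it will rain tomorrow. P(H) = 0.134, so P(¬H) = 0.866. With E the 'rain-predicted' result, P(E|H) = 0.743 and P(E|¬H) = 0.069.
P(E) = 0.743·0.134 + 0.069·0.866 = 0.099562 + 0.059754 = 0.15932.
By Bayes' theorem, P(H|E) = 0.099562 / 0.15932 = 0.625. Hence P(¬H|E) = 1 − 0.625 = 0.375.

P(¬H | E) ≈ 0.375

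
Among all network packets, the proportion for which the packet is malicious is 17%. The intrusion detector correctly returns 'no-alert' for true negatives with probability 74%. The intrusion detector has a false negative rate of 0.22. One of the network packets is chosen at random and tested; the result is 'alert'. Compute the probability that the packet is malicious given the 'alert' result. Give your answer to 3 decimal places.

P(H | E) ≈ 0.381

Write H for 'the packet is malicious'. Prior odds H:¬H = 0.17/0.83 = 0.20482. For the 'alert' outcome, the likelihood ratio is 0.78/0.26 = 3.0000.
Posterior odds = 0.20482 × 3.0000 = 0.61446, so P(H|E) = 0.61446/(1+0.61446) = 0.381.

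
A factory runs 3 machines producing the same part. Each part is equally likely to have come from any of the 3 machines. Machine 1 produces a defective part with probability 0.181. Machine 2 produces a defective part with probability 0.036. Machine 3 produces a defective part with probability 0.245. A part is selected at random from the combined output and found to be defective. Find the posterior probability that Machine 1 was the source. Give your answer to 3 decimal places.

P(defective|M1) = 0.181; P(defective|M2) = 0.036; P(defective|M3) = 0.245.
Prior × likelihood for each source: 0.333333·0.181=0.06033, 0.333333·0.036=0.01200, 0.333333·0.245=0.08167. Summing gives P(defective) = 0.15400.
P(Machine 1 | defective) = 0.06033 / 0.15400 = 0.392.

Posterior probability ≈ 0.392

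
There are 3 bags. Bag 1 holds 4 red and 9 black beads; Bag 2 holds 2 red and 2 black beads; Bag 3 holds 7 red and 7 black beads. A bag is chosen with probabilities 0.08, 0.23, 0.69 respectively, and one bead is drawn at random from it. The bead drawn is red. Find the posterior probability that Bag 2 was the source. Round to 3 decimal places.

Tabulate prior·likelihood by source: [1] prior 0.08, lik 0.3077, product 0.02462; [2] prior 0.23, lik 0.5, product 0.1150; [3] prior 0.69, lik 0.5, product 0.3450.
Normalizing constant = 0.48462; the posterior for Bag 2 is its product over the sum, 0.1150/0.48462 = 0.237.

Posterior probability ≈ 0.237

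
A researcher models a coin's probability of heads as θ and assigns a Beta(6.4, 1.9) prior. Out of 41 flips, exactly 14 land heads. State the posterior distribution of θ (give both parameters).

The binomial likelihood is conjugate to the Beta prior: with 14 successes and 27 failures, the posterior is Beta(6.4+14, 1.9+27) = Beta(20.4, 28.9).

Posterior: Beta(20.4, 28.9)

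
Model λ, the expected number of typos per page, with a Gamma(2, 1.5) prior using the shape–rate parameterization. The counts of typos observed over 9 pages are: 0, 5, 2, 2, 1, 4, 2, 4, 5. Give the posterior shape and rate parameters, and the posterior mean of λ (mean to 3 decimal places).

Posterior: Gamma(shape=27, rate=10.5); mean ≈ 2.571

Total count ∑xᵢ = 25 over n = 9 pages.
Gamma is conjugate to the Poisson likelihood: posterior is Gamma(shape = 2+25 = 27, rate = 1.5+9 = 10.5).
Posterior mean = shape/rate = 27/10.5 = 2.571.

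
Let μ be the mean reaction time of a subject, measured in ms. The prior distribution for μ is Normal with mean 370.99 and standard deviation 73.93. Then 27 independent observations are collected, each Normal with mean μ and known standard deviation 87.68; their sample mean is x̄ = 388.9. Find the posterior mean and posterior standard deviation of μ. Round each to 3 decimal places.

Prior precision 1/τ₀² = 1/73.93² = 0.00018296; data precision n/σ² = 27/87.68² = 0.00351207.
Posterior precision = 0.00018296 + 0.00351207 = 0.00369503, giving posterior SD = 1/√0.00369503 = 16.451.
Posterior mean = (0.00018296·370.99 + 0.00351207·388.9) / 0.00369503 = 388.013.

Posterior mean ≈ 388.013; posterior SD ≈ 16.451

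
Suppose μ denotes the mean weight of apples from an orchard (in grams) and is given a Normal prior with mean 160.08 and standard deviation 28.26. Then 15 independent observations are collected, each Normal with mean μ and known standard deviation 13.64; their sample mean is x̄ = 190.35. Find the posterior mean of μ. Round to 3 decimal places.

Prior precision 1/τ₀² = 1/28.26² = 0.00125215; data precision n/σ² = 15/13.64² = 0.0806237.
Posterior precision = 0.00125215 + 0.0806237 = 0.0818758.
Posterior mean = (0.00125215·160.08 + 0.0806237·190.35) / 0.0818758 = 189.887.

Posterior mean ≈ 189.887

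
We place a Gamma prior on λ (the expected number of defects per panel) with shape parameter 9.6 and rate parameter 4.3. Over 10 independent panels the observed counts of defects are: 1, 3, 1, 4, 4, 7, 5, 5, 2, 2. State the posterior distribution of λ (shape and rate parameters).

Posterior: Gamma(shape=43.6, rate=14.3)

Total count ∑xᵢ = 34 over n = 10 panels.
Gamma is conjugate to the Poisson likelihood: posterior is Gamma(shape = 9.6+34 = 43.6, rate = 4.3+10 = 14.3).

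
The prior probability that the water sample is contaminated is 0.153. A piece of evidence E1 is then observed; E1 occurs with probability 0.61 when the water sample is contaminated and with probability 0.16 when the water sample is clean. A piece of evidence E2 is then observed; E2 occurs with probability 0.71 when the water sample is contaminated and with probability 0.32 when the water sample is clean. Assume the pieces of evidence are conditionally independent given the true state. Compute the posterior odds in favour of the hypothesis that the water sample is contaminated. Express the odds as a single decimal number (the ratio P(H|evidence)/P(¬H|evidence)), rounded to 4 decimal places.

Prior odds = 0.153/(1−0.153) = 0.18064.
Likelihood ratio for E1 = 0.61/0.16 = 3.8125.
Likelihood ratio for E2 = 0.71/0.32 = 2.2188.
Posterior odds = prior odds × LR₁ × LR₂ = 1.5280.

Posterior odds ≈ 1.5280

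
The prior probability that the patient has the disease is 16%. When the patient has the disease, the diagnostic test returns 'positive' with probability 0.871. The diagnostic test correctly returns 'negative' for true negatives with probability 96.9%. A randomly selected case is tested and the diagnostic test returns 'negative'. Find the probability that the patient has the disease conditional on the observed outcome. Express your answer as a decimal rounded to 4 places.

P(H | E) ≈ 0.0247

Write H for 'the patient has the disease'. Prior odds H:¬H = 0.16/0.84 = 0.19048. For the 'negative' outcome, the likelihood ratio is 0.129/0.969 = 0.13313.
Posterior odds = 0.19048 × 0.13313 = 0.025358, so P(H|E) = 0.025358/(1+0.025358) = 0.0247.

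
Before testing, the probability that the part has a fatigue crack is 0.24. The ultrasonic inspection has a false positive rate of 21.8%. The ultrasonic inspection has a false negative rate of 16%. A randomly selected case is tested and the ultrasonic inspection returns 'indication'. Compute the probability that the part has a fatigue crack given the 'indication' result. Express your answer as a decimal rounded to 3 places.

Write H for 'the part has a fatigue crack'. Prior odds H:¬H = 0.24/0.76 = 0.31579. For the 'indication' outcome, the likelihood ratio is 0.84/0.218 = 3.8532.
Posterior odds = 0.31579 × 3.8532 = 1.2168, so P(H|E) = 1.2168/(1+1.2168) = 0.549.

P(H | E) ≈ 0.549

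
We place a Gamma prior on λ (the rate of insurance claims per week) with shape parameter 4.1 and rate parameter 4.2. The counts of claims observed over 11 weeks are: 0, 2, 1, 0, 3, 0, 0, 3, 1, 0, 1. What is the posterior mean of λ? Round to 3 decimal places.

Total count ∑xᵢ = 11 over n = 11 weeks.
Gamma is conjugate to the Poisson likelihood: posterior is Gamma(shape = 4.1+11 = 15.1, rate = 4.2+11 = 15.2).
E[λ | data] = 15.1/15.2 = 0.993.

Posterior mean ≈ 0.993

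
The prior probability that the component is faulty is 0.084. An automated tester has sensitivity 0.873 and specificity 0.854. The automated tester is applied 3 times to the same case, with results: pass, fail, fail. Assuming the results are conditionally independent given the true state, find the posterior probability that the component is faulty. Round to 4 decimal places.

With H the event that the component is faulty, the joint likelihood of the observed sequence is P(data|H) = 0.127·0.873·0.873 = 0.096790 and P(data|¬H) = 0.854·0.146·0.146 = 0.018204.
Bayes: P(H|data) = 0.084·0.096790 / (0.084·0.096790 + 0.916·0.018204) = 0.0081304/0.024805 = 0.3278.

Posterior P(H) ≈ 0.3278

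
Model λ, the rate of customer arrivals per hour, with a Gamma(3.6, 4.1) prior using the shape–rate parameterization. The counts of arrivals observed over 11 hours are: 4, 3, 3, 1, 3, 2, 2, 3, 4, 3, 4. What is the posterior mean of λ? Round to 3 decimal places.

The Poisson likelihood adds the total count to the shape and the number of exposure periods to the rate. Here ∑xᵢ = 32 and n = 11, so shape 3.6→35.6 and rate 4.1→15.1.
E[λ | data] = 35.6/15.1 = 2.358.

Posterior mean ≈ 2.358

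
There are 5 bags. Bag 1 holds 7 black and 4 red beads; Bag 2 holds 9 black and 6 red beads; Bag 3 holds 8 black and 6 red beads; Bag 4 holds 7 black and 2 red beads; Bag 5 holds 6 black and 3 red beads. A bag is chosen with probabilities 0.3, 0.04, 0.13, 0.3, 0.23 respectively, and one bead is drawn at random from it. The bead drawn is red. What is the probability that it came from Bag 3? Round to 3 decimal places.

Tabulate prior·likelihood by source: [1] prior 0.3, lik 0.3636, product 0.1091; [2] prior 0.04, lik 0.4, product 0.01600; [3] prior 0.13, lik 0.4286, product 0.05571; [4] prior 0.3, lik 0.2222, product 0.06667; [5] prior 0.23, lik 0.3333, product 0.07667.
Normalizing constant = 0.32414; the posterior for Bag 3 is its product over the sum, 0.05571/0.32414 = 0.172.

Posterior probability ≈ 0.172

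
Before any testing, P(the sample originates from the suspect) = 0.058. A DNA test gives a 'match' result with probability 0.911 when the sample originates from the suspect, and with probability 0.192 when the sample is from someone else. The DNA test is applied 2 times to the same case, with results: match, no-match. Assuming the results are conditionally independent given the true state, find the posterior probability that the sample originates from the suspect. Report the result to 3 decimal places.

Let H be the event that the sample originates from the suspect; start with P(H) = 0.058. P('match'|H) = 0.911, P('match'|¬H) = 0.192.
Update on result 1 ('match'): P(H) ← 0.911·0.0580 / (0.911·0.0580 + 0.192·0.9420) = 0.052838/0.23370 = 0.2261.
Update on result 2 ('no-match'): P(H) ← 0.089·0.2261 / (0.089·0.2261 + 0.808·0.7739) = 0.020122/0.64544 = 0.0312.

Posterior P(H) ≈ 0.031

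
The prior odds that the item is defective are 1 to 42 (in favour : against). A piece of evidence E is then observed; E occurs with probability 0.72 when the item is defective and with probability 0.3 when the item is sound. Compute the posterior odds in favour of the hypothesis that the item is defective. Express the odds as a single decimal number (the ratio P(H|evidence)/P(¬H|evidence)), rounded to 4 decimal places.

Prior odds = 1/42 = 0.023810. In log-odds, ln(0.023810) = -3.7377.
Add log likelihood ratio: ln(2.4000) = 0.87547.
Posterior log-odds = -2.8622, so posterior odds = exp(-2.8622) = 0.057143.

Posterior odds ≈ 0.0571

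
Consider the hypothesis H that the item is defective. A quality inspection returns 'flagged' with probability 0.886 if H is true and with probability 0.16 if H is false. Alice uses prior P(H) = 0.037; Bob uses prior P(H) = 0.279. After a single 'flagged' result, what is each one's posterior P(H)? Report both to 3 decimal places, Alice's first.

The likelihood ratio for a 'flagged' result is 0.886/0.16 = 5.5375.
Alice: prior odds 0.037/0.963 = 0.038422; posterior odds 0.21276; posterior probability 0.175.
Bob: prior odds 0.279/0.721 = 0.38696; posterior odds 2.1428; posterior probability 0.682.

Alice: 0.175; Bob: 0.682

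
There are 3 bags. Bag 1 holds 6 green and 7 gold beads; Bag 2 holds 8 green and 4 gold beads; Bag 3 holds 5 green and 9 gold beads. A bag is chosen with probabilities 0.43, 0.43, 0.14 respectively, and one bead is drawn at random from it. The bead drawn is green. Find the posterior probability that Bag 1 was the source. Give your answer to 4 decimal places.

Posterior probability ≈ 0.3709

Tabulate prior·likelihood by source: [1] prior 0.43, lik 0.4615, product 0.1985; [2] prior 0.43, lik 0.6667, product 0.2867; [3] prior 0.14, lik 0.3571, product 0.05000.
Normalizing constant = 0.53513; the posterior for Bag 1 is its product over the sum, 0.1985/0.53513 = 0.3709.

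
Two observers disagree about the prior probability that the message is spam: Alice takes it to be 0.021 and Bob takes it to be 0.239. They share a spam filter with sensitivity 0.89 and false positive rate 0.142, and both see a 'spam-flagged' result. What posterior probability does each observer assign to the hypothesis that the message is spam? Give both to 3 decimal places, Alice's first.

Alice: 0.119; Bob: 0.663

The likelihood ratio for a 'spam-flagged' result is 0.89/0.142 = 6.2676.
Alice: prior odds 0.021/0.979 = 0.021450; posterior odds 0.13444; posterior probability 0.119.
Bob: prior odds 0.239/0.761 = 0.31406; posterior odds 1.9684; posterior probability 0.663.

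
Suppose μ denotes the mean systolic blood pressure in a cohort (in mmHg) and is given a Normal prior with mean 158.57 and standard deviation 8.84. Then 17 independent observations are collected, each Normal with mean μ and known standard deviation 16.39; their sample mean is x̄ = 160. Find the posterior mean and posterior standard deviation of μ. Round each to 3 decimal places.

Prior precision 1/τ₀² = 1/8.84² = 0.0127966; data precision n/σ² = 17/16.39² = 0.0632836.
Posterior precision = 0.0127966 + 0.0632836 = 0.0760802, giving posterior SD = 1/√0.0760802 = 3.625.
Posterior mean = (0.0127966·158.57 + 0.0632836·160) / 0.0760802 = 159.759.

Posterior mean ≈ 159.759; posterior SD ≈ 3.625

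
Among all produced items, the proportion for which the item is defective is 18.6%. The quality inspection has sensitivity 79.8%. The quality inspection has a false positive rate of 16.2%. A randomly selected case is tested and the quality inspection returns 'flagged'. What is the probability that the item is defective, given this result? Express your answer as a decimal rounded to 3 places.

P(H | E) ≈ 0.530

Write H for 'the item is defective'. Prior odds H:¬H = 0.186/0.814 = 0.22850. For the 'flagged' outcome, the likelihood ratio is 0.798/0.162 = 4.9259.
Posterior odds = 0.22850 × 4.9259 = 1.1256, so P(H|E) = 1.1256/(1+1.1256) = 0.530.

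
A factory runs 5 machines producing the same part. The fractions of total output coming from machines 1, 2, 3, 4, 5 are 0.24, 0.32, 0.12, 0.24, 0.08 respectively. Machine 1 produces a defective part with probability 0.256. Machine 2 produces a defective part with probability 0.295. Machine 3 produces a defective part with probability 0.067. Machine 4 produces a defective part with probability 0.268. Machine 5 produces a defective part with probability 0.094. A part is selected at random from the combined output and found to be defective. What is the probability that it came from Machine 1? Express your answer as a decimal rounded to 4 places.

Posterior probability ≈ 0.2606

P(defective|M1) = 0.256; P(defective|M2) = 0.295; P(defective|M3) = 0.067; P(defective|M4) = 0.268; P(defective|M5) = 0.094.
Prior × likelihood for each source: 0.24·0.256=0.06144, 0.32·0.295=0.09440, 0.12·0.067=0.008040, 0.24·0.268=0.06432, 0.08·0.094=0.007520. Summing gives P(defective) = 0.23572.
P(Machine 1 | defective) = 0.06144 / 0.23572 = 0.2606.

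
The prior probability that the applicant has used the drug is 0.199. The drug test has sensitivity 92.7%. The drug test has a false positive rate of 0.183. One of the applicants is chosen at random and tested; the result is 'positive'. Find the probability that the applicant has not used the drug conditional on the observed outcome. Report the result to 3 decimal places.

Write H for 'the applicant has used the drug'. Prior odds H:¬H = 0.199/0.801 = 0.24844. For the 'positive' outcome, the likelihood ratio is 0.927/0.183 = 5.0656.
Posterior odds = 0.24844 × 5.0656 = 1.2585, so P(H|E) = 1.2585/(1+1.2585) = 0.557. Then P(¬H|E) = 1 − 0.557 = 0.443.

P(¬H | E) ≈ 0.443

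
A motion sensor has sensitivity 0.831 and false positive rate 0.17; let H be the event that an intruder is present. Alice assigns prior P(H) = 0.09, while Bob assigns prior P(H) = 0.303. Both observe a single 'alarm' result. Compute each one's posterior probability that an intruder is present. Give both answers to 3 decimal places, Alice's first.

Alice: 0.326; Bob: 0.680

P('+'|H) = 0.831, P('+'|¬H) = 0.17.
Alice: numerator 0.831·0.09 = 0.074790; evidence = 0.074790+0.17·0.91 = 0.22949; posterior = 0.326.
Bob: numerator 0.831·0.303 = 0.25179; evidence = 0.25179+0.17·0.697 = 0.37028; posterior = 0.680.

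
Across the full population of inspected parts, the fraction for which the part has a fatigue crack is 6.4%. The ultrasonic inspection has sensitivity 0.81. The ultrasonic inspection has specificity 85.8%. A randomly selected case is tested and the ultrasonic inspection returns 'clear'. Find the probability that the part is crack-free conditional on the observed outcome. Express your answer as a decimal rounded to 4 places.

Let H be the event that the part has a fatigue crack. P(H) = 0.064, so P(¬H) = 0.936. With E the 'clear' result, P(E|H) = 0.19 and P(E|¬H) = 0.858.
P(E) = 0.19·0.064 + 0.858·0.936 = 0.012160 + 0.80309 = 0.81525.
By Bayes' theorem, P(H|E) = 0.012160 / 0.81525 = 0.0149. Hence P(¬H|E) = 1 − 0.0149 = 0.9851.

P(¬H | E) ≈ 0.9851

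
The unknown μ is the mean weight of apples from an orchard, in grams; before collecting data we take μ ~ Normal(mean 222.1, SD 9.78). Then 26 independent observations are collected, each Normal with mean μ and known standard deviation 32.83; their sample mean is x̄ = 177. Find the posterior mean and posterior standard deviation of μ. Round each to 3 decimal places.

Prior precision 1/τ₀² = 1/9.78² = 0.0104550; data precision n/σ² = 26/32.83² = 0.0241230.
Posterior precision = 0.0104550 + 0.0241230 = 0.0345780, giving posterior SD = 1/√0.0345780 = 5.378.
Posterior mean = (0.0104550·222.1 + 0.0241230·177) / 0.0345780 = 190.636.

Posterior mean ≈ 190.636; posterior SD ≈ 5.378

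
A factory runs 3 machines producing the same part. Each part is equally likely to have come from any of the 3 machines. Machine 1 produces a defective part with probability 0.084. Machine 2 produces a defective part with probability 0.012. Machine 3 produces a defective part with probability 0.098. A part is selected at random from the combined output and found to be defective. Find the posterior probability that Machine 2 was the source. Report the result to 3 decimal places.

Tabulate prior·likelihood by source: [1] prior 0.333333, lik 0.084, product 0.02800; [2] prior 0.333333, lik 0.012, product 0.004000; [3] prior 0.333333, lik 0.098, product 0.03267.
Normalizing constant = 0.064667; the posterior for Machine 2 is its product over the sum, 0.004000/0.064667 = 0.062.

Posterior probability ≈ 0.062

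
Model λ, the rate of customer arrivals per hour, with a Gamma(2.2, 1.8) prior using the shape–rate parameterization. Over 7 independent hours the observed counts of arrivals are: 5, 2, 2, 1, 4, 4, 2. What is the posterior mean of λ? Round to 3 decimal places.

The Poisson likelihood adds the total count to the shape and the number of exposure periods to the rate. Here ∑xᵢ = 20 and n = 7, so shape 2.2→22.2 and rate 1.8→8.8.
Posterior mean = shape/rate = 22.2/8.8 = 2.523.

Posterior mean ≈ 2.523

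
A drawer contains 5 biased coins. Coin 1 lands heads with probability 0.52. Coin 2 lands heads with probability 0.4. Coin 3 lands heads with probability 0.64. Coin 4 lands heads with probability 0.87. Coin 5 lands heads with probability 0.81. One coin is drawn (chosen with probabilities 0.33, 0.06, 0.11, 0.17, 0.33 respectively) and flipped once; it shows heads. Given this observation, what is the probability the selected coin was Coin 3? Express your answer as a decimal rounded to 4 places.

Posterior probability ≈ 0.1033

P(heads|C1) = 0.52; P(heads|C2) = 0.4; P(heads|C3) = 0.64; P(heads|C4) = 0.87; P(heads|C5) = 0.81.
Prior × likelihood for each source: 0.33·0.52=0.1716, 0.06·0.4=0.02400, 0.11·0.64=0.07040, 0.17·0.87=0.1479, 0.33·0.81=0.2673. Summing gives P(heads) = 0.68120.
P(Coin 3 | heads) = 0.07040 / 0.68120 = 0.1033.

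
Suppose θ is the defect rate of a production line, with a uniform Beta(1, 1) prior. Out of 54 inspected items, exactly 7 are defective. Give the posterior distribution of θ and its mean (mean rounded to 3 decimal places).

The binomial likelihood is conjugate to the Beta prior: with 7 successes and 47 failures, the posterior is Beta(1+7, 1+47) = Beta(8, 48).
Posterior mean = α/(α+β) = 8/56 = 0.143.

Posterior: Beta(8, 48); mean ≈ 0.143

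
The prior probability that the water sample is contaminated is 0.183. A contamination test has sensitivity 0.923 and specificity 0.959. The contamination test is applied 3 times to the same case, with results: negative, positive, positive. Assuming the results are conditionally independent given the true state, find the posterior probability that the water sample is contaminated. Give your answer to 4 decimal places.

Posterior P(H) ≈ 0.9011

Let H be the event that the water sample is contaminated; start with P(H) = 0.183. P('positive'|H) = 0.923, P('positive'|¬H) = 0.041.
Update on result 1 ('negative'): P(H) ← 0.077·0.1830 / (0.077·0.1830 + 0.959·0.8170) = 0.014091/0.79759 = 0.0177.
Update on result 2 ('positive'): P(H) ← 0.923·0.0177 / (0.923·0.0177 + 0.041·0.9823) = 0.016307/0.056582 = 0.2882.
Update on result 3 ('positive'): P(H) ← 0.923·0.2882 / (0.923·0.2882 + 0.041·0.7118) = 0.26600/0.29519 = 0.9011.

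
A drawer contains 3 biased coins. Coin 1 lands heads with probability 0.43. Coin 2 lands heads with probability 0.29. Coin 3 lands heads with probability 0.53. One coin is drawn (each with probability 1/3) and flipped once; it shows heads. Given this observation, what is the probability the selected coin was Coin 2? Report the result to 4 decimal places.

P(heads|C1) = 0.43; P(heads|C2) = 0.29; P(heads|C3) = 0.53.
Prior × likelihood for each source: 0.333333·0.43=0.1433, 0.333333·0.29=0.09667, 0.333333·0.53=0.1767. Summing gives P(heads) = 0.41667.
P(Coin 2 | heads) = 0.09667 / 0.41667 = 0.2320.

Posterior probability ≈ 0.2320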